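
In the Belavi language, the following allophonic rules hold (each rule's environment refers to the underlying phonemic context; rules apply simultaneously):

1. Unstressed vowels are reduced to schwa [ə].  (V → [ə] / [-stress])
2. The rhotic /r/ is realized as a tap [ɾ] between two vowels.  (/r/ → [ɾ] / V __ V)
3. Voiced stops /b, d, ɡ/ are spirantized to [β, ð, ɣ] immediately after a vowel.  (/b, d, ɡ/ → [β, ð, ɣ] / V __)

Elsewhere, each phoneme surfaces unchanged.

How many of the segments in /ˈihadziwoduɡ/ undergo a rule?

7

Segments that undergo a rule: /a/ → [ə] (rule 1); /d/ → [ð] (rule 3); /i/ → [ə] (rule 1); /o/ → [ə] (rule 1); /d/ → [ð] (rule 3); /u/ → [ə] (rule 1); /ɡ/ → [ɣ] (rule 3).
All other segments surface unchanged.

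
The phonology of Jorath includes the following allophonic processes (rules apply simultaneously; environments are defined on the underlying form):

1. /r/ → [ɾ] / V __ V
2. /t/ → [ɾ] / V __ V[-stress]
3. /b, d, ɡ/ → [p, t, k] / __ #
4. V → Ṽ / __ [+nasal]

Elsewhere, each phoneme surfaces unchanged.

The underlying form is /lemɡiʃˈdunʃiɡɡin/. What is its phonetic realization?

/e/ (between /l/ and /m/): before a nasal consonant, so rule 4 applies → [ẽ].
/ɡ/ (between /m/ and /i/) fails the environment for rule 3, so it stays [ɡ].
/i/ (between /ɡ/ and /ʃ/) is in the target of rule 4 but the environment (before a nasal consonant) is not met → [i].
/d/ — between /ʃ/ and /u/; rule 3 does not apply here → [d].
/u/ (between /d/ and /n/) occurs before a nasal consonant → [ũ] by rule 4.
/i/ (between /ʃ/ and /ɡ/): rule 4 targets it, but not before a nasal consonant → unchanged [i].
/ɡ/ (between /i/ and /ɡ/) fails the environment for rule 3, so it stays [ɡ].
/ɡ/ (between /ɡ/ and /i/) fails the environment for rule 3, so it stays [ɡ].
/i/ — between /ɡ/ and /n/, before a nasal consonant — surfaces as [ĩ] (rule 4).

[lẽmɡiʃˈdũnʃiɡɡĩn]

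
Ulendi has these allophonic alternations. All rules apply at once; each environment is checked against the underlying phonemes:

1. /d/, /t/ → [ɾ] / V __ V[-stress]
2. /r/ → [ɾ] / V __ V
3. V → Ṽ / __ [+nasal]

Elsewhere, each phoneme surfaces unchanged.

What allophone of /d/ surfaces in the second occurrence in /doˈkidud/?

[ɾ]

Rule 1 applies to /d/ (between /i/ and /u/: between a vowel and a following unstressed vowel) → [ɾ].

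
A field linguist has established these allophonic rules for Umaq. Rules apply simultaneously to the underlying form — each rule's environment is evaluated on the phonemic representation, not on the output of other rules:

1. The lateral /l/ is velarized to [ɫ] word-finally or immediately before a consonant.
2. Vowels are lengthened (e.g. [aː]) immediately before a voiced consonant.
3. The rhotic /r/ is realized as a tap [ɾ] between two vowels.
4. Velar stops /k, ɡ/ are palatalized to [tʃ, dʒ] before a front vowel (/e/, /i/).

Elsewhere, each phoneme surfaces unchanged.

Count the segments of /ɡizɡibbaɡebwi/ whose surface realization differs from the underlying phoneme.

7

Segments that undergo a rule: /ɡ/ → [dʒ] (rule 4); /i/ → [iː] (rule 2); /ɡ/ → [dʒ] (rule 4); /i/ → [iː] (rule 2); /a/ → [aː] (rule 2); /ɡ/ → [dʒ] (rule 4); /e/ → [eː] (rule 2).
All other segments surface unchanged.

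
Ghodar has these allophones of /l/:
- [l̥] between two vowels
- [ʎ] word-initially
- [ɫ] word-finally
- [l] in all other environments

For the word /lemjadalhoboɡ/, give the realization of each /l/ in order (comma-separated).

[ʎ], [l]

Occurrence 1 (position 1): word-initially → [ʎ].
Occurrence 2 (position 8): no conditioning environment matches → elsewhere allophone [l].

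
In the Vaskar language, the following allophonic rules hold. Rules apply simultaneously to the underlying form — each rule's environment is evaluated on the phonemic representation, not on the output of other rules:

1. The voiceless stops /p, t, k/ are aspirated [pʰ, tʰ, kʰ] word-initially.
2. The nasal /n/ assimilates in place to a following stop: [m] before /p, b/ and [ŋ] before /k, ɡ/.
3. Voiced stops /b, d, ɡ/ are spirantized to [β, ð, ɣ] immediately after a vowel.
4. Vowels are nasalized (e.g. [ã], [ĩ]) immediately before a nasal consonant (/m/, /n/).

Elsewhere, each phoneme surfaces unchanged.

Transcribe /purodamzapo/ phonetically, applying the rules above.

/p/ (word-initial) occurs word-initially → [pʰ] by rule 1.
/u/ (between /p/ and /r/) fails the environment for rule 4, so it stays [u].
/r/ — not in any rule's target class → [r].
/o/ (between /r/ and /d/) is in the target of rule 4 but the environment (before a nasal consonant) is not met → [o].
/d/ meets the environment for rule 3 (immediately after a vowel) → [ð].
/a/ (between /d/ and /m/) occurs before a nasal consonant → [ã] by rule 4.
/m/ — not in any rule's target class → [m].
/z/ — not in any rule's target class → [z].
/a/ (between /z/ and /p/) fails the environment for rule 4, so it stays [a].
/p/ (between /a/ and /o/) fails the environment for rule 1, so it stays [p].
/o/ (word-final) fails the environment for rule 4, so it stays [o].

[pʰuroðãmzapo]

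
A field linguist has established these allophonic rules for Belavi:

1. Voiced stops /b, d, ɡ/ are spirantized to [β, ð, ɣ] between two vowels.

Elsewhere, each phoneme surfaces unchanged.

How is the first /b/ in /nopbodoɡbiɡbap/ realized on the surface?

[b]

/b/ (between /p/ and /o/): rule 1 targets it, but not between two vowels → unchanged [b].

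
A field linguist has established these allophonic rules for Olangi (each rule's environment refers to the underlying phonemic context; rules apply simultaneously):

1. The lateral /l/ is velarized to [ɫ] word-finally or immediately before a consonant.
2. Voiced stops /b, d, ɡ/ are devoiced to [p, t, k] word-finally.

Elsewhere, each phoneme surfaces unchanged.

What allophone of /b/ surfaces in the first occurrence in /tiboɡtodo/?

[b]

/b/ (between /i/ and /o/): rule 2 targets it, but not word-finally → unchanged [b].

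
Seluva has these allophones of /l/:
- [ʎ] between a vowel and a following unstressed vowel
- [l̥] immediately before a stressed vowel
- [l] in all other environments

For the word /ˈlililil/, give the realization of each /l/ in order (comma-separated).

Occurrence 1 (position 1): immediately before a stressed vowel → [l̥].
Occurrence 2 (position 3): between a vowel and a following unstressed vowel → [ʎ].
Occurrence 3 (position 5): between a vowel and a following unstressed vowel → [ʎ].
Occurrence 4 (position 7): no conditioning environment matches → elsewhere allophone [l].

[l̥], [ʎ], [ʎ], [l]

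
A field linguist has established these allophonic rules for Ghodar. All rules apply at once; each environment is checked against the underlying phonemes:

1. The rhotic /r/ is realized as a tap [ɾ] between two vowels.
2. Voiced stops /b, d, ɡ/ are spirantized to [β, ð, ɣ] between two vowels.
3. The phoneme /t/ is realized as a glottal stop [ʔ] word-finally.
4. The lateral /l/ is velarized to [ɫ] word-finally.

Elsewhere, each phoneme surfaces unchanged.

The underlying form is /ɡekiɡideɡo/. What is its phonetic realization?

/ɡ/ — word-initial; rule 2 does not apply here → [ɡ].
/e/ (between /ɡ/ and /k/) is unaffected → [e].
/k/ stays [k].
/i/ — not in any rule's target class → [i].
/ɡ/ (between /i/ and /i/): between two vowels, so rule 2 applies → [ɣ].
/i/ (between /ɡ/ and /d/): no rule targets it → [i].
Rule 2 applies to /d/ (between /i/ and /e/: between two vowels) → [ð].
/e/ (between /d/ and /ɡ/): no rule targets it → [e].
/ɡ/ meets the environment for rule 2 (between two vowels) → [ɣ].
/o/ stays [o].

[ɡekiɣiðeɣo]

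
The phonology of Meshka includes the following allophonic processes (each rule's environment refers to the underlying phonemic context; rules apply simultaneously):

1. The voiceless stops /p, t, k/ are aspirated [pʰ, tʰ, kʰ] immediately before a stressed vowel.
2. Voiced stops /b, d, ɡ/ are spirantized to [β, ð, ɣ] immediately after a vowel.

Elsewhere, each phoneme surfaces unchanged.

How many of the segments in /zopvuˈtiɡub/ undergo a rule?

3

Segments that undergo a rule: /t/ → [tʰ] (rule 1); /ɡ/ → [ɣ] (rule 2); /b/ → [β] (rule 2).
All other segments surface unchanged.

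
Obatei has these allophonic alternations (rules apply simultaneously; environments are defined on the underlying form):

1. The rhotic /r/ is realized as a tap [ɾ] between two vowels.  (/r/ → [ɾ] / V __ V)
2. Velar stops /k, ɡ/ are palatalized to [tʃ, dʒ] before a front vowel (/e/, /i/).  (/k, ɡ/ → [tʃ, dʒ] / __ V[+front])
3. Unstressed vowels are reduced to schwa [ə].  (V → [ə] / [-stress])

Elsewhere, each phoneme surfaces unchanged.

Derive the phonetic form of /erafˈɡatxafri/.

/e/ — word-initial, in an unstressed syllable — surfaces as [ə] (rule 3).
/r/ meets the environment for rule 1 (between two vowels) → [ɾ].
/a/ — between /r/ and /f/, in an unstressed syllable — surfaces as [ə] (rule 3).
/f/ — not in any rule's target class → [f].
/ɡ/ (between /f/ and /a/) is in the target of rule 2 but the environment (before a front vowel) is not met → [ɡ].
/a/ (between /ɡ/ and /t/) is in the target of rule 3 but the environment (in an unstressed syllable) is not met → [a].
/t/ stays [t].
/x/ — not in any rule's target class → [x].
/a/ (between /x/ and /f/) occurs in an unstressed syllable → [ə] by rule 3.
/f/ — not in any rule's target class → [f].
/r/ (between /f/ and /i/): rule 1 targets it, but not between two vowels → unchanged [r].
/i/ — word-final, in an unstressed syllable — surfaces as [ə] (rule 3).

[əɾəfˈɡatxəfrə]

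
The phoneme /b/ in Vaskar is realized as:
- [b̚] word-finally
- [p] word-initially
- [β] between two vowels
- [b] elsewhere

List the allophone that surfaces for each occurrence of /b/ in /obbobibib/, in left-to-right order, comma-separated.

[b], [b], [β], [β], [b̚]

Occurrence 1 (position 2): no conditioning environment matches → elsewhere allophone [b].
Occurrence 2 (position 3): no conditioning environment matches → elsewhere allophone [b].
Occurrence 3 (position 5): between two vowels → [β].
Occurrence 4 (position 7): between two vowels → [β].
Occurrence 5 (position 9): word-finally → [b̚].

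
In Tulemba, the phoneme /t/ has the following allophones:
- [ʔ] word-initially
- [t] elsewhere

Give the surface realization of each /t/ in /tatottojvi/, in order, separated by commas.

[ʔ], [t], [t], [t]

Occurrence 1 (position 1): word-initially → [ʔ].
Occurrence 2 (position 3): no conditioning environment matches → elsewhere allophone [t].
Occurrence 3 (position 5): no conditioning environment matches → elsewhere allophone [t].
Occurrence 4 (position 6): no conditioning environment matches → elsewhere allophone [t].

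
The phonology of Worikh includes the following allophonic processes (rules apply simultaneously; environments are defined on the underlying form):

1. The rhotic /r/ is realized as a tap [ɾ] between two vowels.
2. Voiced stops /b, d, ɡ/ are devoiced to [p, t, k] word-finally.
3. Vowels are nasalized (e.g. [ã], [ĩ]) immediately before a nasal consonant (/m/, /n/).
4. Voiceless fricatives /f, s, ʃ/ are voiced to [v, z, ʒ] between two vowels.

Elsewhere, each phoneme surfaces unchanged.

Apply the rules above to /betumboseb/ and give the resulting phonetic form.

/b/ (word-initial) is in the target of rule 2 but the environment (word-finally) is not met → [b].
/e/ (between /b/ and /t/): rule 3 targets it, but not before a nasal consonant → unchanged [e].
/t/ (between /e/ and /u/): no rule targets it → [t].
Rule 3 applies to /u/ (between /t/ and /m/: before a nasal consonant) → [ũ].
/m/ (between /u/ and /b/) is unaffected → [m].
/b/ (between /m/ and /o/) is in the target of rule 2 but the environment (word-finally) is not met → [b].
/o/ (between /b/ and /s/) fails the environment for rule 3, so it stays [o].
/s/ meets the environment for rule 4 (between two vowels) → [z].
/e/ (between /s/ and /b/) fails the environment for rule 3, so it stays [e].
/b/ (word-final): word-finally, so rule 2 applies → [p].

[betũmbozep]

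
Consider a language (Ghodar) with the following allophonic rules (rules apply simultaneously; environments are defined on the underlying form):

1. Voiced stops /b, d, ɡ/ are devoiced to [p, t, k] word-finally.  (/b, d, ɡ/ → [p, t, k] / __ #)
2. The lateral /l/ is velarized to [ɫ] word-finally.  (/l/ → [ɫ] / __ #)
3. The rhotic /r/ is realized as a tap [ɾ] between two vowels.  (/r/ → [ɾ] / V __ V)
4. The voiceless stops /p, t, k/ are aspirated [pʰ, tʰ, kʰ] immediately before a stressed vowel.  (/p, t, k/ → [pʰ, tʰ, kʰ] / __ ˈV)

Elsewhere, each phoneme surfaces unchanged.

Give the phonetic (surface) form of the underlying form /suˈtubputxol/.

[suˈtʰubputxoɫ]

/s/ (word-initial): no rule targets it → [s].
/u/ — not in any rule's target class → [u].
/t/ (between /u/ and /u/) occurs immediately before a stressed vowel → [tʰ] by rule 4.
/u/ (between /t/ and /b/) is unaffected → [u].
/b/ (between /u/ and /p/): rule 1 targets it, but not word-finally → unchanged [b].
/p/ (between /b/ and /u/): rule 4 targets it, but not immediately before a stressed vowel → unchanged [p].
/u/ stays [u].
/t/ (between /u/ and /x/): rule 4 targets it, but not immediately before a stressed vowel → unchanged [t].
/x/ (between /t/ and /o/) is unaffected → [x].
/o/ (between /x/ and /l/): no rule targets it → [o].
Rule 2 applies to /l/ (word-final: word-finally) → [ɫ].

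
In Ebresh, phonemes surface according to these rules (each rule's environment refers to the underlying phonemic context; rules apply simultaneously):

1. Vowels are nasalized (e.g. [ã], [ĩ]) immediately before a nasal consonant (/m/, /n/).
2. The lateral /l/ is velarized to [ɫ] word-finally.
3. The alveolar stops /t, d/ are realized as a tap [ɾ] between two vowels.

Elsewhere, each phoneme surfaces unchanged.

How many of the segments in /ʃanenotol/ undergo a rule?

4

Segments that undergo a rule: /a/ → [ã] (rule 1); /e/ → [ẽ] (rule 1); /t/ → [ɾ] (rule 3); /l/ → [ɫ] (rule 2).
All other segments surface unchanged.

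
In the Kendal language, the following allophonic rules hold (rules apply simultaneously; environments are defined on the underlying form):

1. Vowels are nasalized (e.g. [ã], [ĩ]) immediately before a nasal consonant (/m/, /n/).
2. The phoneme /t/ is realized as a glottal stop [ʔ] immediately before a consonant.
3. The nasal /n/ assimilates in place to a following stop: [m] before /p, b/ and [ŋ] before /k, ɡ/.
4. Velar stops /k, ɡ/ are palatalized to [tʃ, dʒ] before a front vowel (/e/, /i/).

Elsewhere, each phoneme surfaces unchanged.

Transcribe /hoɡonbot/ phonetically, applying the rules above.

[hoɡõmbot]

/h/ (word-initial): no rule targets it → [h].
/o/ — between /h/ and /ɡ/; rule 1 does not apply here → [o].
/ɡ/ (between /o/ and /o/): rule 4 targets it, but not before a front vowel → unchanged [ɡ].
Rule 1 applies to /o/ (between /ɡ/ and /n/: before a nasal consonant) → [õ].
Rule 3 applies to /n/ (between /o/ and /b/: before a labial or velar stop) → [m].
/b/ (between /n/ and /o/): no rule targets it → [b].
/o/ (between /b/ and /t/) is in the target of rule 1 but the environment (before a nasal consonant) is not met → [o].
/t/ (word-final) fails the environment for rule 2, so it stays [t].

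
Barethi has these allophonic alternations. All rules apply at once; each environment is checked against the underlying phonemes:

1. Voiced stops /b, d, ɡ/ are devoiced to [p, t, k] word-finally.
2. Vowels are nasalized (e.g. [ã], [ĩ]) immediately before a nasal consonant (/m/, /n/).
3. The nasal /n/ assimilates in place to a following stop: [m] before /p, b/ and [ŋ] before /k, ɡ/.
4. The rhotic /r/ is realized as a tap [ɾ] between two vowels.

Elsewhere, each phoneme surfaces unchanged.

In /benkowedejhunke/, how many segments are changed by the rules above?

4

Segments that undergo a rule: /e/ → [ẽ] (rule 2); /n/ → [ŋ] (rule 3); /u/ → [ũ] (rule 2); /n/ → [ŋ] (rule 3).
All other segments surface unchanged.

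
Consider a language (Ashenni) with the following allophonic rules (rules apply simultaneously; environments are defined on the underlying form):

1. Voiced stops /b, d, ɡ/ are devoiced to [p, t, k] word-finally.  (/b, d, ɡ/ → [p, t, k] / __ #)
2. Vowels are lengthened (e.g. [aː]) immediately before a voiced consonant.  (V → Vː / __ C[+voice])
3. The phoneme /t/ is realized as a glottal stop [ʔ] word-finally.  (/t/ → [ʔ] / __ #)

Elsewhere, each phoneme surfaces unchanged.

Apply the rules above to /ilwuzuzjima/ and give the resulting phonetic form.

[iːlwuːzuːzjiːma]

/i/ (word-initial) occurs before a voiced consonant → [iː] by rule 2.
/l/ — not in any rule's target class → [l].
/w/ — not in any rule's target class → [w].
/u/ (between /w/ and /z/) occurs before a voiced consonant → [uː] by rule 2.
/z/ (between /u/ and /u/): no rule targets it → [z].
/u/ — between /z/ and /z/, before a voiced consonant — surfaces as [uː] (rule 2).
/z/ (between /u/ and /j/) is unaffected → [z].
/j/ — not in any rule's target class → [j].
/i/ meets the environment for rule 2 (before a voiced consonant) → [iː].
/m/ stays [m].
/a/ (word-final) fails the environment for rule 2, so it stays [a].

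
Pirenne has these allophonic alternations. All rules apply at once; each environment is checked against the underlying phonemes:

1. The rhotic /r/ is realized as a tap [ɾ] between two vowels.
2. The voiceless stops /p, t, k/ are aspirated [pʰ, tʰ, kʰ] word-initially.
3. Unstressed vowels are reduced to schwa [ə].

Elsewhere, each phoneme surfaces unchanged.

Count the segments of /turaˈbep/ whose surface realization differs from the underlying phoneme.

4

Segments that undergo a rule: /t/ → [tʰ] (rule 2); /u/ → [ə] (rule 3); /r/ → [ɾ] (rule 1); /a/ → [ə] (rule 3).
All other segments surface unchanged.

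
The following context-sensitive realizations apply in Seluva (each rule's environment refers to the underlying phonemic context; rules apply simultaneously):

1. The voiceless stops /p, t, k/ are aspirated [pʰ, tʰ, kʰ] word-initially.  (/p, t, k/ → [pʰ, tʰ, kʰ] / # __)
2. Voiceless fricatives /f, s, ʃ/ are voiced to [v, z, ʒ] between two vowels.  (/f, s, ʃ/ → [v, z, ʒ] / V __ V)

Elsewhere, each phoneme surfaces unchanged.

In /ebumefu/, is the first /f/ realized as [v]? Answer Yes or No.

/f/ meets the environment for rule 2 (between two vowels) → [v].
The actual realization is [v], which matches [v].

Yes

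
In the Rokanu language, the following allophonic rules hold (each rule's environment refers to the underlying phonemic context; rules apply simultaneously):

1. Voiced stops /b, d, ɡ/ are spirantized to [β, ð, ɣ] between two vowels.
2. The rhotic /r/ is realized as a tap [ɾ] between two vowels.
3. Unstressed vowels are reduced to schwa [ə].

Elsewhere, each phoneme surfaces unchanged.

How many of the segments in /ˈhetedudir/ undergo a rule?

5

Segments that undergo a rule: /e/ → [ə] (rule 3); /d/ → [ð] (rule 1); /u/ → [ə] (rule 3); /d/ → [ð] (rule 1); /i/ → [ə] (rule 3).
All other segments surface unchanged.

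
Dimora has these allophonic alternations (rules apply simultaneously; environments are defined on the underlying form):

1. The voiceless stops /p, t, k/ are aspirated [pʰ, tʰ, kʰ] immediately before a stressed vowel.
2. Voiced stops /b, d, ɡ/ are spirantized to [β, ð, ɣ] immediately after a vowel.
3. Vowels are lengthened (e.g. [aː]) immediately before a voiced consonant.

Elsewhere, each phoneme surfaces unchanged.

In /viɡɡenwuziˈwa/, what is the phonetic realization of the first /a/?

[a]

/a/ (word-final): rule 3 targets it, but not before a voiced consonant → unchanged [a].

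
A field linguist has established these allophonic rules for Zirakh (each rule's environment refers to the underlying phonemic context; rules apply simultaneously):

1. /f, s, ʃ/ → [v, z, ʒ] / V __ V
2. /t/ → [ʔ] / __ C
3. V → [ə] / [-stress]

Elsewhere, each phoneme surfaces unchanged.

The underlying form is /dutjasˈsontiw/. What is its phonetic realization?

/d/ (word-initial) is unaffected → [d].
/u/ meets the environment for rule 3 (in an unstressed syllable) → [ə].
Rule 2 applies to /t/ (between /u/ and /j/: immediately before a consonant) → [ʔ].
/j/ (between /t/ and /a/) is unaffected → [j].
/a/ — between /j/ and /s/, in an unstressed syllable — surfaces as [ə] (rule 3).
/s/ (between /a/ and /s/) fails the environment for rule 1, so it stays [s].
/s/ — between /s/ and /o/; rule 1 does not apply here → [s].
/o/ — between /s/ and /n/; rule 3 does not apply here → [o].
/n/ (between /o/ and /t/) is unaffected → [n].
/t/ (between /n/ and /i/) fails the environment for rule 2, so it stays [t].
/i/ (between /t/ and /w/) occurs in an unstressed syllable → [ə] by rule 3.
/w/ stays [w].

[dəʔjəsˈsontəw]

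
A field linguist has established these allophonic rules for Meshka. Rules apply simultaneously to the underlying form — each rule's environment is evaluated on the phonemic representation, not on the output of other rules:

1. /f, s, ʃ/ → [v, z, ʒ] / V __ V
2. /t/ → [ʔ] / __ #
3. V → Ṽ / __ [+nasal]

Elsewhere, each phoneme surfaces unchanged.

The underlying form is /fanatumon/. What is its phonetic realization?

[fãnatũmõn]

/f/ (word-initial): rule 1 targets it, but not between two vowels → unchanged [f].
/a/ meets the environment for rule 3 (before a nasal consonant) → [ã].
/n/ (between /a/ and /a/) is unaffected → [n].
/a/ (between /n/ and /t/) is in the target of rule 3 but the environment (before a nasal consonant) is not met → [a].
/t/ (between /a/ and /u/) is in the target of rule 2 but the environment (word-finally) is not met → [t].
Rule 3 applies to /u/ (between /t/ and /m/: before a nasal consonant) → [ũ].
/m/ (between /u/ and /o/): no rule targets it → [m].
/o/ meets the environment for rule 3 (before a nasal consonant) → [õ].
/n/ (word-final): no rule targets it → [n].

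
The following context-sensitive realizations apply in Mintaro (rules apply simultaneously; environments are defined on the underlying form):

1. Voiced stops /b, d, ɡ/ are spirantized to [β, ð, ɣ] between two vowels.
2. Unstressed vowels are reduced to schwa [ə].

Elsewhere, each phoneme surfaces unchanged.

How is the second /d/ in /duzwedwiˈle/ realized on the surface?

/d/ (between /e/ and /w/) fails the environment for rule 1, so it stays [d].

[d]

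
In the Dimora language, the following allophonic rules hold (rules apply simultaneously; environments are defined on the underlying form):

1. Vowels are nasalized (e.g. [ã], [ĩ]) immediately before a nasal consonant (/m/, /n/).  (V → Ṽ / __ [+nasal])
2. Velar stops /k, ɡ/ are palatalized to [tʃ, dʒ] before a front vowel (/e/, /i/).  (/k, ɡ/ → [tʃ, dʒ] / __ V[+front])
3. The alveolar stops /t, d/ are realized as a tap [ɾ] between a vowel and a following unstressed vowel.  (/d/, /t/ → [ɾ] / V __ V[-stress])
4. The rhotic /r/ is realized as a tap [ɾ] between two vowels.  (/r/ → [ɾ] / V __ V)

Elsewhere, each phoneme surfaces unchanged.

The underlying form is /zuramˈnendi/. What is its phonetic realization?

/z/ stays [z].
/u/ (between /z/ and /r/) fails the environment for rule 1, so it stays [u].
/r/ (between /u/ and /a/): between two vowels, so rule 4 applies → [ɾ].
/a/ (between /r/ and /m/): before a nasal consonant, so rule 1 applies → [ã].
/m/ (between /a/ and /n/): no rule targets it → [m].
/n/ — not in any rule's target class → [n].
/e/ — between /n/ and /n/, before a nasal consonant — surfaces as [ẽ] (rule 1).
/n/ — not in any rule's target class → [n].
/d/ (between /n/ and /i/) fails the environment for rule 3, so it stays [d].
/i/ (word-final): rule 1 targets it, but not before a nasal consonant → unchanged [i].

[zuɾãmˈnẽndi]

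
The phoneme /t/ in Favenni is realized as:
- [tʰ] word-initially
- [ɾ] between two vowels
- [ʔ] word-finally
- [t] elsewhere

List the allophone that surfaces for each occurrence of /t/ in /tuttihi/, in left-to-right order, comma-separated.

[tʰ], [t], [t]

Occurrence 1 (position 1): word-initially → [tʰ].
Occurrence 2 (position 3): no conditioning environment matches → elsewhere allophone [t].
Occurrence 3 (position 4): no conditioning environment matches → elsewhere allophone [t].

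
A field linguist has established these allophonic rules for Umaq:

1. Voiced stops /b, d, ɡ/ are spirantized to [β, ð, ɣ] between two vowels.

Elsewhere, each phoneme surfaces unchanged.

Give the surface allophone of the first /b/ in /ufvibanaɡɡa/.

/b/ meets the environment for rule 1 (between two vowels) → [β].

[β]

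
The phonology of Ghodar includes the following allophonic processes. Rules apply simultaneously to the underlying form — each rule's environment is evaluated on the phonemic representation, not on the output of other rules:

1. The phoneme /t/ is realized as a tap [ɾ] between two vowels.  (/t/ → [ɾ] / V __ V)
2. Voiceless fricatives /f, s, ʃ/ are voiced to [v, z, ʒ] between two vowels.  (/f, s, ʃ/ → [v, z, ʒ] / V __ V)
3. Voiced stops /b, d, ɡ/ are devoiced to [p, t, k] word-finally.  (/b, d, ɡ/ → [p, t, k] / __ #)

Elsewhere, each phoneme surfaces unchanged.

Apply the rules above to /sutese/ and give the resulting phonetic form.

[suɾeze]

/s/ (word-initial) is in the target of rule 2 but the environment (between two vowels) is not met → [s].
/u/ (between /s/ and /t/) is unaffected → [u].
Rule 1 applies to /t/ (between /u/ and /e/: between two vowels) → [ɾ].
/e/ (between /t/ and /s/) is unaffected → [e].
/s/ — between /e/ and /e/, between two vowels — surfaces as [z] (rule 2).
/e/ — not in any rule's target class → [e].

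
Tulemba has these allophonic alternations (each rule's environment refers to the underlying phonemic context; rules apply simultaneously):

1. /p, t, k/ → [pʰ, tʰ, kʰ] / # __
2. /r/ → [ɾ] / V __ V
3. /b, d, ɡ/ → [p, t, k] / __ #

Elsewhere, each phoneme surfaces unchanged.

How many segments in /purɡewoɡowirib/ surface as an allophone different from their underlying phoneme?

Segments that undergo a rule: /p/ → [pʰ] (rule 1); /r/ → [ɾ] (rule 2); /b/ → [p] (rule 3).
All other segments surface unchanged.

3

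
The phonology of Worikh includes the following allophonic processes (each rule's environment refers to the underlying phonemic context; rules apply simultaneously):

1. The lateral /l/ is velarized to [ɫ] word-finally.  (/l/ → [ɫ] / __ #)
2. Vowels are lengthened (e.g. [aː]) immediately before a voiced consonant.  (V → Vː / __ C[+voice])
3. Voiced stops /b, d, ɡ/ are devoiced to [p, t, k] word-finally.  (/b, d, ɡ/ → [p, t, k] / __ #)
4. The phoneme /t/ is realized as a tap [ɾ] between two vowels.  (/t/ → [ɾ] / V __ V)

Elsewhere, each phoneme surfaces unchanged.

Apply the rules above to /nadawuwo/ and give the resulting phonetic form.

[naːdaːwuːwo]

Rule 2 applies to /a/ (between /n/ and /d/: before a voiced consonant) → [aː].
/d/ — between /a/ and /a/; rule 3 does not apply here → [d].
/a/ meets the environment for rule 2 (before a voiced consonant) → [aː].
/u/ (between /w/ and /w/): before a voiced consonant, so rule 2 applies → [uː].
/o/ (word-final) fails the environment for rule 2, so it stays [o].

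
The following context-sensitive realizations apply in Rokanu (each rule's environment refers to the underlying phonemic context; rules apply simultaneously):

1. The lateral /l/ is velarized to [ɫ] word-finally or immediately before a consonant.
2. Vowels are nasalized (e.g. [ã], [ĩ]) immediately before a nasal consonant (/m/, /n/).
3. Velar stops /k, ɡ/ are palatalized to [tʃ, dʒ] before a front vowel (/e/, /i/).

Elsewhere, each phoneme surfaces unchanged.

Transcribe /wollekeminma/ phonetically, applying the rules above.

[woɫletʃẽmĩnma]

/o/ (between /w/ and /l/): rule 2 targets it, but not before a nasal consonant → unchanged [o].
/l/ — between /o/ and /l/, word-finally or immediately before a consonant — surfaces as [ɫ] (rule 1).
/l/ (between /l/ and /e/) is in the target of rule 1 but the environment (word-finally or immediately before a consonant) is not met → [l].
/e/ (between /l/ and /k/): rule 2 targets it, but not before a nasal consonant → unchanged [e].
Rule 3 applies to /k/ (between /e/ and /e/: before a front vowel) → [tʃ].
/e/ — between /k/ and /m/, before a nasal consonant — surfaces as [ẽ] (rule 2).
/i/ — between /m/ and /n/, before a nasal consonant — surfaces as [ĩ] (rule 2).
/a/ — word-final; rule 2 does not apply here → [a].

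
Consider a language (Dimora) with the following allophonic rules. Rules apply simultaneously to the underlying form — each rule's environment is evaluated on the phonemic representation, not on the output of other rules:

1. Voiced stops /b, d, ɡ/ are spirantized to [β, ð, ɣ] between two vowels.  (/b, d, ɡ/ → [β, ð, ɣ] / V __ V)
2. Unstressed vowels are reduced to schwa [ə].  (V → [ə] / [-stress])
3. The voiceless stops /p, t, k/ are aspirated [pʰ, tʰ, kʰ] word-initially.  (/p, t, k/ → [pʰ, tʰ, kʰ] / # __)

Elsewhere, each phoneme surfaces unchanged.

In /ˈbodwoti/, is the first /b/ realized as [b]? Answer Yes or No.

Yes

/b/ (word-initial) is in the target of rule 1 but the environment (between two vowels) is not met → [b].
The actual realization is [b], which matches [b].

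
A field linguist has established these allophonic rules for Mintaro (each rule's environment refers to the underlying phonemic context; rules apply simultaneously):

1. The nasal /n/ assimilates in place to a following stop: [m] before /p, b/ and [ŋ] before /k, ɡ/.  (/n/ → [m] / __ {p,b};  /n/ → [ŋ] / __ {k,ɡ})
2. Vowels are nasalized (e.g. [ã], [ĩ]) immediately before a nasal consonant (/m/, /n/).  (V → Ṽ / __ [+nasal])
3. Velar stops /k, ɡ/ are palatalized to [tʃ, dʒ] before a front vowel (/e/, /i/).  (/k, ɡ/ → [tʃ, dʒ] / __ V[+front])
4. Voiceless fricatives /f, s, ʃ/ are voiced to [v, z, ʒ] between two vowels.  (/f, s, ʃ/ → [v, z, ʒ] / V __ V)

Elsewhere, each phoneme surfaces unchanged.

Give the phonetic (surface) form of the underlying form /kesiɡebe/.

/k/ (word-initial): before a front vowel, so rule 3 applies → [tʃ].
/e/ (between /k/ and /s/) fails the environment for rule 2, so it stays [e].
/s/ meets the environment for rule 4 (between two vowels) → [z].
/i/ (between /s/ and /ɡ/): rule 2 targets it, but not before a nasal consonant → unchanged [i].
/ɡ/ (between /i/ and /e/): before a front vowel, so rule 3 applies → [dʒ].
/e/ (between /ɡ/ and /b/): rule 2 targets it, but not before a nasal consonant → unchanged [e].
/b/ (between /e/ and /e/): no rule targets it → [b].
/e/ — word-final; rule 2 does not apply here → [e].

[tʃezidʒebe]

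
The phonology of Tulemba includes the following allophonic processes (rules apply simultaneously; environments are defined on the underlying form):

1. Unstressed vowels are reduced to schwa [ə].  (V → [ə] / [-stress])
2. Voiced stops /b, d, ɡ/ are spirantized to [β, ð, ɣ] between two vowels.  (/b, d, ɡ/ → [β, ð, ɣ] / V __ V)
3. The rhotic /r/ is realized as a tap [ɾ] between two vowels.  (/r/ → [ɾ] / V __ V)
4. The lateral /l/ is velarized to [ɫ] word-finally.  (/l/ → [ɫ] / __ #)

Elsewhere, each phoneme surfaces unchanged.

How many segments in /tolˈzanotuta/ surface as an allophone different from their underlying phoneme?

4

Segments that undergo a rule: /o/ → [ə] (rule 1); /o/ → [ə] (rule 1); /u/ → [ə] (rule 1); /a/ → [ə] (rule 1).
All other segments surface unchanged.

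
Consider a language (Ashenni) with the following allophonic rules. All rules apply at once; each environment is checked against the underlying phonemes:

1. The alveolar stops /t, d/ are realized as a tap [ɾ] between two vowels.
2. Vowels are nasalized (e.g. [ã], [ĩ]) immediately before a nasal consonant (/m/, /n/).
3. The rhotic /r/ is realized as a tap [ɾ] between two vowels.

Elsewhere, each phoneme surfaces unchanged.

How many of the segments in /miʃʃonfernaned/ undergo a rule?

2

Segments that undergo a rule: /o/ → [õ] (rule 2); /a/ → [ã] (rule 2).
All other segments surface unchanged.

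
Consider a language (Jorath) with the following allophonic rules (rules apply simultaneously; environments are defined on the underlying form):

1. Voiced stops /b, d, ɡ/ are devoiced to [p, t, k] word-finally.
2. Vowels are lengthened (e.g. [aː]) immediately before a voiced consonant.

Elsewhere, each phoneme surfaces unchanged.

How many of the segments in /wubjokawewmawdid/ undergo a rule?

6

Segments that undergo a rule: /u/ → [uː] (rule 2); /a/ → [aː] (rule 2); /e/ → [eː] (rule 2); /a/ → [aː] (rule 2); /i/ → [iː] (rule 2); /d/ → [t] (rule 1).
All other segments surface unchanged.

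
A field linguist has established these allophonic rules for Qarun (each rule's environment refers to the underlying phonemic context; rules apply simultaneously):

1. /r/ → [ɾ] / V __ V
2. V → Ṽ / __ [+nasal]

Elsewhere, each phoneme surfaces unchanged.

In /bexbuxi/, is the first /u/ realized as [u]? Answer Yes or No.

/u/ — between /b/ and /x/; rule 2 does not apply here → [u].
The actual realization is [u], which matches [u].

Yes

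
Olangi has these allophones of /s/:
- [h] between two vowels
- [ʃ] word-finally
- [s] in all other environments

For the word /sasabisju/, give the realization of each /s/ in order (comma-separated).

[s], [h], [s]

Occurrence 1 (position 1): no conditioning environment matches → elsewhere allophone [s].
Occurrence 2 (position 3): between two vowels → [h].
Occurrence 3 (position 7): no conditioning environment matches → elsewhere allophone [s].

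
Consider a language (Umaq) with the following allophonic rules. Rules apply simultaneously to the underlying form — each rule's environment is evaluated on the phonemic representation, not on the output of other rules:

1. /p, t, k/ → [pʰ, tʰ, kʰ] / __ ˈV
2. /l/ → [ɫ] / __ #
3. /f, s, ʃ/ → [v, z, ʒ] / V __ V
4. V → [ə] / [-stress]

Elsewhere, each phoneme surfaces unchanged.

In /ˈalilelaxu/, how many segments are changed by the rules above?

Segments that undergo a rule: /i/ → [ə] (rule 4); /e/ → [ə] (rule 4); /a/ → [ə] (rule 4); /u/ → [ə] (rule 4).
All other segments surface unchanged.

4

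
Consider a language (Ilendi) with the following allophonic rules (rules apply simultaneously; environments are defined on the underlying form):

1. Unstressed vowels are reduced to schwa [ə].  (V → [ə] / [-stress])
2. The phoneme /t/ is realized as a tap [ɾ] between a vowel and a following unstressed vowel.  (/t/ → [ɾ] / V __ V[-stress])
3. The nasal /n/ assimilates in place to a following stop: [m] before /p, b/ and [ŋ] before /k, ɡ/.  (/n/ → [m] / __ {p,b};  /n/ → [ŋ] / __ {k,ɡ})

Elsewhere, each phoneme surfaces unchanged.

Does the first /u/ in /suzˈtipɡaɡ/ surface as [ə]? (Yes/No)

Rule 1 applies to /u/ (between /s/ and /z/: in an unstressed syllable) → [ə].
The actual realization is [ə], which matches [ə].

Yes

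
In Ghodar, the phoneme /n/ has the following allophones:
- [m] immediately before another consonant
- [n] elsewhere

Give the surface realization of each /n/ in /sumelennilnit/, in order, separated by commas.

[m], [n], [n]

Occurrence 1 (position 7): immediately before another consonant → [m].
Occurrence 2 (position 8): no conditioning environment matches → elsewhere allophone [n].
Occurrence 3 (position 11): no conditioning environment matches → elsewhere allophone [n].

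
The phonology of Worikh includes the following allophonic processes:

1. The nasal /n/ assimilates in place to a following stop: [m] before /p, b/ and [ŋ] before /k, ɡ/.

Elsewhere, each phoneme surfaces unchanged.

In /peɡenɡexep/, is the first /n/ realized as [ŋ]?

Yes

/n/ (between /e/ and /ɡ/): before a labial or velar stop, so rule 1 applies → [ŋ].
The actual realization is [ŋ], which matches [ŋ].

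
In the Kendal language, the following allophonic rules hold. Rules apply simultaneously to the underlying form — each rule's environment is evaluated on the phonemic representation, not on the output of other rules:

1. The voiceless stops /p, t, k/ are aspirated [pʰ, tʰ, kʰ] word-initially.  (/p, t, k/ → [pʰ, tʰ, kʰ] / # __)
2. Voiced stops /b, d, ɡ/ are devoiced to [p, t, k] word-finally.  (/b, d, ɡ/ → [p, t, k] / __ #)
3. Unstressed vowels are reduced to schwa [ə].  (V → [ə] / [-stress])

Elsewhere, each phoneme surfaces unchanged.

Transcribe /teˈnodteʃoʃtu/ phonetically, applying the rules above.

/t/ (word-initial): word-initially, so rule 1 applies → [tʰ].
/e/ — between /t/ and /n/, in an unstressed syllable — surfaces as [ə] (rule 3).
/o/ (between /n/ and /d/): rule 3 targets it, but not in an unstressed syllable → unchanged [o].
/d/ (between /o/ and /t/) is in the target of rule 2 but the environment (word-finally) is not met → [d].
/t/ — between /d/ and /e/; rule 1 does not apply here → [t].
/e/ — between /t/ and /ʃ/, in an unstressed syllable — surfaces as [ə] (rule 3).
/o/ meets the environment for rule 3 (in an unstressed syllable) → [ə].
/t/ (between /ʃ/ and /u/) fails the environment for rule 1, so it stays [t].
/u/ (word-final) occurs in an unstressed syllable → [ə] by rule 3.

[tʰəˈnodtəʃəʃtə]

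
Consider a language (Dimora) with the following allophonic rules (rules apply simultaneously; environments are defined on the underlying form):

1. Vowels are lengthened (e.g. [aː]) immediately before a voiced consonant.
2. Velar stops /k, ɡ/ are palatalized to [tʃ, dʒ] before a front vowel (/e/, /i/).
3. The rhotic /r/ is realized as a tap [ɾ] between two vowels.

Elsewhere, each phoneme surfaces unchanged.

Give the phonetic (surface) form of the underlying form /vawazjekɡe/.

/v/ — not in any rule's target class → [v].
/a/ (between /v/ and /w/) occurs before a voiced consonant → [aː] by rule 1.
/w/ stays [w].
/a/ (between /w/ and /z/) occurs before a voiced consonant → [aː] by rule 1.
/z/ (between /a/ and /j/) is unaffected → [z].
/j/ (between /z/ and /e/): no rule targets it → [j].
/e/ (between /j/ and /k/) is in the target of rule 1 but the environment (before a voiced consonant) is not met → [e].
/k/ — between /e/ and /ɡ/; rule 2 does not apply here → [k].
/ɡ/ meets the environment for rule 2 (before a front vowel) → [dʒ].
/e/ — word-final; rule 1 does not apply here → [e].

[vaːwaːzjekdʒe]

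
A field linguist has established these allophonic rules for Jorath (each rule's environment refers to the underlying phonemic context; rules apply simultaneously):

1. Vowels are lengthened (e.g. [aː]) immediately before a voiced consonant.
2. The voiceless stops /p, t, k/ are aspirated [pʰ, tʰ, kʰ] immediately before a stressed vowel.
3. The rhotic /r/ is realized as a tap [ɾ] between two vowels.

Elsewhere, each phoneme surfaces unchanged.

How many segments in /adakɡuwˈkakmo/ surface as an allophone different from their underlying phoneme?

3

Segments that undergo a rule: /a/ → [aː] (rule 1); /u/ → [uː] (rule 1); /k/ → [kʰ] (rule 2).
All other segments surface unchanged.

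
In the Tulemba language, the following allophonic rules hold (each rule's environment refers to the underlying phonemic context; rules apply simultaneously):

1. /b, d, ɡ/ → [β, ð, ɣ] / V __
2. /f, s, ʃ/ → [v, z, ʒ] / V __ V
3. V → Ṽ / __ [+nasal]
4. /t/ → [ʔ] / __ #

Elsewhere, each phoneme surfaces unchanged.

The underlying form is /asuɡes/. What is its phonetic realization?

[azuɣes]

/a/ (word-initial): rule 3 targets it, but not before a nasal consonant → unchanged [a].
/s/ (between /a/ and /u/) occurs between two vowels → [z] by rule 2.
/u/ — between /s/ and /ɡ/; rule 3 does not apply here → [u].
/ɡ/ meets the environment for rule 1 (immediately after a vowel) → [ɣ].
/e/ (between /ɡ/ and /s/) fails the environment for rule 3, so it stays [e].
/s/ (word-final) fails the environment for rule 2, so it stays [s].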